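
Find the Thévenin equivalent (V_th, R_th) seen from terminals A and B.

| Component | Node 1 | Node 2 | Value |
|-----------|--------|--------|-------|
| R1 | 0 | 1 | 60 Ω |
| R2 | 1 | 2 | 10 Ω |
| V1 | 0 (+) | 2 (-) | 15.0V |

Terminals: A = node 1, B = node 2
Step 1 — V_th is the open-circuit voltage V_A - V_B (nothing connected across the terminals).
Nodal analysis, taking node 2 as the 0 V reference.
Source V1 fixes V_0 = 15 V.
KCL at each unknown node (sum of currents leaving = 0; resistances in Ω):
  Node 1: (V_1 - 15)/60 + (V_1 - 0)/10 = 0
Collecting terms: 0.1167 × V_1 = 0.25  =>  V_1 = 2.143 V
V_th = V_1 - V_2 = 2.143 - 0 = 2.143 V
Step 2 — R_th: zero the source — replace V1 by a short circuit (node 2 merges into node 0) — and find the resistance seen between A (node 1) and B (node 0).
Reduce the network between node 1 (A) and node 0 (B) by series/parallel combination:
  Rp1 = R1 ‖ R2 (parallel, both between nodes 0 and 1) = 1/(1/60 + 1/10) = 8.571 Ω
R_th = 8.571 Ω

Final answer: V_th = 2.143 V, R_th = 8.571 Ω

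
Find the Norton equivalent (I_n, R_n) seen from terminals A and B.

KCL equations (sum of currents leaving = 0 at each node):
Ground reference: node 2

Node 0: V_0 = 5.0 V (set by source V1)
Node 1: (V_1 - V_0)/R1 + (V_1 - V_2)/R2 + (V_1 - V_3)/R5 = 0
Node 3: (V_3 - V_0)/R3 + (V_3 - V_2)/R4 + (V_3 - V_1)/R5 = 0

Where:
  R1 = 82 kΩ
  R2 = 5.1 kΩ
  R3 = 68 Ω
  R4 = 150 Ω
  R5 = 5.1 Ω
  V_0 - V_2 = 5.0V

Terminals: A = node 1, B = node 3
Find the Thévenin equivalent first; then I_n = V_th/R_th and R_n = R_th.
Step 1 — V_th is the open-circuit voltage V_A - V_B (nothing connected across the terminals).
Nodal analysis, taking node 2 as the 0 V reference.
Source V1 fixes V_0 = 5 V.
KCL at each unknown node (sum of currents leaving = 0; resistances in Ω):
  Node 1: (V_1 - 5)/82000 + (V_1 - 0)/5100 + (V_1 - V_3)/5.1 = 0
  Node 3: (V_3 - 5)/68 + (V_3 - 0)/150 + (V_3 - V_1)/5.1 = 0
Collecting terms (coefficients in siemens):
  0.1963·V_1 - 0.1961·V_3 = 0.00006098
  0.2175·V_3 - 0.1961·V_1 = 0.07353
Determinant D = (0.1963)(0.2175) - (-0.1961)(-0.1961) = 0.004236
V_1 = [(0.00006098)(0.2175) - (-0.1961)(0.07353)]/D = 3.407 V
V_3 = [(0.1963)(0.07353) - (0.00006098)(-0.1961)]/D = 3.41 V
V_th = V_1 - V_3 = 3.407 - 3.41 = -0.003308 V
Step 2 — R_th: zero the source — replace V1 by a short circuit (node 2 merges into node 0) — and find the resistance seen between A (node 1) and B (node 3).
Reduce the network between node 1 (A) and node 3 (B) by series/parallel combination:
  Rp1 = R1 ‖ R2 (parallel, both between nodes 0 and 1) = 1/(1/82000 + 1/5100) = 4801 Ω
  Rp2 = R3 ‖ R4 (parallel, both between nodes 0 and 3) = 1/(1/68 + 1/150) = 46.79 Ω
  Rs1 = Rp1 + Rp2 (series, joined only at node 0) = 4801 + 46.79 = 4848 Ω
  Rp3 = R5 ‖ Rs1 (parallel, both between nodes 1 and 3) = 1/(1/5.1 + 1/4848) = 5.095 Ω
R_th = 5.095 Ω
I_n = V_th/R_th = -0.003308/5.095 = -0.0006492 A, and R_n = R_th = 5.095 Ω

Final answer: I_n = -0.0006492 A, R_n = 5.095 Ω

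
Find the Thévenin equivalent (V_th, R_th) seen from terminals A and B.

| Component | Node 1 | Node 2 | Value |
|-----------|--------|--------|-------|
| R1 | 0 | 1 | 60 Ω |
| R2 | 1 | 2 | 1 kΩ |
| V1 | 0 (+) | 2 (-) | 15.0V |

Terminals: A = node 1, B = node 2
Step 1 — V_th is the open-circuit voltage V_A - V_B (nothing connected across the terminals).
Nodal analysis, taking node 2 as the 0 V reference.
Source V1 fixes V_0 = 15 V.
KCL at each unknown node (sum of currents leaving = 0; resistances in Ω):
  Node 1: (V_1 - 15)/60 + (V_1 - 0)/1000 = 0
Collecting terms: 0.01767 × V_1 = 0.25  =>  V_1 = 14.15 V
V_th = V_1 - V_2 = 14.15 - 0 = 14.15 V
Step 2 — R_th: zero the source — replace V1 by a short circuit (node 2 merges into node 0) — and find the resistance seen between A (node 1) and B (node 0).
Reduce the network between node 1 (A) and node 0 (B) by series/parallel combination:
  Rp1 = R1 ‖ R2 (parallel, both between nodes 0 and 1) = 1/(1/60 + 1/1000) = 56.6 Ω
R_th = 56.6 Ω

Final answer: V_th = 14.15 V, R_th = 56.6 Ω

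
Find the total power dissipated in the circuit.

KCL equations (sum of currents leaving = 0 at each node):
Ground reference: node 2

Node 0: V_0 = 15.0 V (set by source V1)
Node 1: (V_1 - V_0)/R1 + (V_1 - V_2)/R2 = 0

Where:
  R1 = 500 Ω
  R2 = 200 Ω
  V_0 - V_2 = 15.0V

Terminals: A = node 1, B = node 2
Nodal analysis, taking node 2 as the 0 V reference.
Source V1 fixes V_0 = 15 V.
KCL at each unknown node (sum of currents leaving = 0; resistances in Ω):
  Node 1: (V_1 - 15)/500 + (V_1 - 0)/200 = 0
Collecting terms: 0.007 × V_1 = 0.03  =>  V_1 = 4.286 V
Power in each resistor, P = (ΔV)²/R:
  P_R1 = (15 - 4.286)²/500 = 0.2296 W
  P_R2 = (4.286 - 0)²/200 = 0.09184 W
P_total = P_R1 + P_R2 = 0.3214 W

Final answer: 0.3214 W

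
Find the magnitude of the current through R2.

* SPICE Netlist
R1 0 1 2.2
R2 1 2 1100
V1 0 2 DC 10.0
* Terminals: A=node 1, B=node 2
Nodal analysis, taking node 2 as the 0 V reference.
Source V1 fixes V_0 = 10 V.
KCL at each unknown node (sum of currents leaving = 0; resistances in Ω):
  Node 1: (V_1 - 10)/2.2 + (V_1 - 0)/1100 = 0
Collecting terms: 0.4555 × V_1 = 4.545  =>  V_1 = 9.98 V
I_R2 = (V_1 - V_2)/R2 = (9.98 - 0)/1100 = 0.009073 A
|I_R2| = 0.009073 A

Final answer: |I_R2| = 0.009073 A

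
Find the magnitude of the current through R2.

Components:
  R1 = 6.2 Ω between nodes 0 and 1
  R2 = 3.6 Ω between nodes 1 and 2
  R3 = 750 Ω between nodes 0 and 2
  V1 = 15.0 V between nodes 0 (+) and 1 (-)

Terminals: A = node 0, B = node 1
Nodal analysis, taking node 1 as the 0 V reference.
Source V1 fixes V_0 = 15 V.
KCL at each unknown node (sum of currents leaving = 0; resistances in Ω):
  Node 2: (V_2 - 0)/3.6 + (V_2 - 15)/750 = 0
Collecting terms: 0.2791 × V_2 = 0.02  =>  V_2 = 0.07166 V
I_R2 = (V_1 - V_2)/R2 = (0 - 0.07166)/3.6 = -0.0199 A
|I_R2| = 0.0199 A

Final answer: |I_R2| = 0.0199 A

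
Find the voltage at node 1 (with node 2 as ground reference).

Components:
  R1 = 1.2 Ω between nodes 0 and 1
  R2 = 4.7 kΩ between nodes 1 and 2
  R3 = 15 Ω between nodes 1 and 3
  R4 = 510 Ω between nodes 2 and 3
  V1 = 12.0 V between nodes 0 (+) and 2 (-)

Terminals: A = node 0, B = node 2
Nodal analysis, taking node 2 as the 0 V reference.
Source V1 fixes V_0 = 12 V.
KCL at each unknown node (sum of currents leaving = 0; resistances in Ω):
  Node 1: (V_1 - 12)/1.2 + (V_1 - 0)/4700 + (V_1 - V_3)/15 = 0
  Node 3: (V_3 - V_1)/15 + (V_3 - 0)/510 = 0
Collecting terms (coefficients in siemens):
  0.9002·V_1 - 0.06667·V_3 = 10
  0.06863·V_3 - 0.06667·V_1 = 0
Determinant D = (0.9002)(0.06863) - (-0.06667)(-0.06667) = 0.05733
V_1 = [(10)(0.06863) - (-0.06667)(0)]/D = 11.97 V
V_3 = [(0.9002)(0) - (10)(-0.06667)]/D = 11.63 V
The requested potential is V_1 = 11.97 V.

Final answer: V_1 = 11.97 V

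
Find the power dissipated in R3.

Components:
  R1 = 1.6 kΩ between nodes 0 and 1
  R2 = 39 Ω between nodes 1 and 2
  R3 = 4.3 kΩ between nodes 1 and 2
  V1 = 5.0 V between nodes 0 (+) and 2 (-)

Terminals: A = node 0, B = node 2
Nodal analysis, taking node 2 as the 0 V reference.
Source V1 fixes V_0 = 5 V.
KCL at each unknown node (sum of currents leaving = 0; resistances in Ω):
  Node 1: (V_1 - 5)/1600 + (V_1 - 0)/39 + (V_1 - 0)/4300 = 0
Collecting terms: 0.0265 × V_1 = 0.003125  =>  V_1 = 0.1179 V
I_R3 = (V_1 - V_2)/R3 = (0.1179 - 0)/4300 = 0.00002743 A
P_R3 = I_R3² × R3 = (0.00002743)² × 4300 = 0.000003234 W

Final answer: 3.234e-06 W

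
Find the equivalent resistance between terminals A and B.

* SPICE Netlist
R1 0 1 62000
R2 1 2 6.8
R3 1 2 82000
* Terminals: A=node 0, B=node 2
Reduce the network between node 0 (A) and node 2 (B) by series/parallel combination:
  Rp1 = R2 ‖ R3 (parallel, both between nodes 1 and 2) = 1/(1/6.8 + 1/82000) = 6.799 Ω
  Rs1 = R1 + Rp1 (series, joined only at node 1) = 62000 + 6.799 = 62010 Ω
R_eq = 62.01 kΩ

Final answer: 62.01 kΩ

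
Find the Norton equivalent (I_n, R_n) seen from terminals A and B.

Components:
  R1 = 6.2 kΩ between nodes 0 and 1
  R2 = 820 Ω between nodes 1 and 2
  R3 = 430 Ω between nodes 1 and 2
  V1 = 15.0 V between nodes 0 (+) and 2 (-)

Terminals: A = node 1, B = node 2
Find the Thévenin equivalent first; then I_n = V_th/R_th and R_n = R_th.
Step 1 — V_th is the open-circuit voltage V_A - V_B (nothing connected across the terminals).
Nodal analysis, taking node 2 as the 0 V reference.
Source V1 fixes V_0 = 15 V.
KCL at each unknown node (sum of currents leaving = 0; resistances in Ω):
  Node 1: (V_1 - 15)/6200 + (V_1 - 0)/820 + (V_1 - 0)/430 = 0
Collecting terms: 0.003706 × V_1 = 0.002419  =>  V_1 = 0.6528 V
V_th = V_1 - V_2 = 0.6528 - 0 = 0.6528 V
Step 2 — R_th: zero the source — replace V1 by a short circuit (node 2 merges into node 0) — and find the resistance seen between A (node 1) and B (node 0).
Reduce the network between node 1 (A) and node 0 (B) by series/parallel combination:
  Rp1 = R1 ‖ R2 ‖ R3 (parallel, all between nodes 0 and 1) = 1/(1/6200 + 1/820 + 1/430) = 269.8 Ω
R_th = 269.8 Ω
I_n = V_th/R_th = 0.6528/269.8 = 0.002419 A, and R_n = R_th = 269.8 Ω

Final answer: I_n = 0.002419 A, R_n = 269.8 Ω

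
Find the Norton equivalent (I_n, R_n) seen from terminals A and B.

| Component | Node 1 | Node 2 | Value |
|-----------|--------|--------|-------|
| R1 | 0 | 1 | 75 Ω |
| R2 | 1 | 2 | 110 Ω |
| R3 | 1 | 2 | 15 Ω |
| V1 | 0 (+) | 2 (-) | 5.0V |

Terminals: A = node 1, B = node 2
Find the Thévenin equivalent first; then I_n = V_th/R_th and R_n = R_th.
Step 1 — V_th is the open-circuit voltage V_A - V_B (nothing connected across the terminals).
Nodal analysis, taking node 2 as the 0 V reference.
Source V1 fixes V_0 = 5 V.
KCL at each unknown node (sum of currents leaving = 0; resistances in Ω):
  Node 1: (V_1 - 5)/75 + (V_1 - 0)/110 + (V_1 - 0)/15 = 0
Collecting terms: 0.08909 × V_1 = 0.06667  =>  V_1 = 0.7483 V
V_th = V_1 - V_2 = 0.7483 - 0 = 0.7483 V
Step 2 — R_th: zero the source — replace V1 by a short circuit (node 2 merges into node 0) — and find the resistance seen between A (node 1) and B (node 0).
Reduce the network between node 1 (A) and node 0 (B) by series/parallel combination:
  Rp1 = R1 ‖ R2 ‖ R3 (parallel, all between nodes 0 and 1) = 1/(1/75 + 1/110 + 1/15) = 11.22 Ω
R_th = 11.22 Ω
I_n = V_th/R_th = 0.7483/11.22 = 0.06667 A, and R_n = R_th = 11.22 Ω

Final answer: I_n = 0.06667 A, R_n = 11.22 Ω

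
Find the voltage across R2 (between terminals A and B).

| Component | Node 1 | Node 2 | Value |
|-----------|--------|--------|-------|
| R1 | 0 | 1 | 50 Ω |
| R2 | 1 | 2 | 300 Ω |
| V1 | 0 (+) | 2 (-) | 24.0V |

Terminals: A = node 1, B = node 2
R1 and R2 are in series across V1 (node 0 → node 1 → node 2), and the output A–B is taken across R2, so this is a voltage divider.
Series current: I = V1/(R1 + R2) = 24/(50 + 300) = 24/350 = 0.06857 A
V_R2 = I × R2 = V1 × R2/(R1 + R2) = 24 × 300/350 = 20.57 V

Final answer: 20.57 V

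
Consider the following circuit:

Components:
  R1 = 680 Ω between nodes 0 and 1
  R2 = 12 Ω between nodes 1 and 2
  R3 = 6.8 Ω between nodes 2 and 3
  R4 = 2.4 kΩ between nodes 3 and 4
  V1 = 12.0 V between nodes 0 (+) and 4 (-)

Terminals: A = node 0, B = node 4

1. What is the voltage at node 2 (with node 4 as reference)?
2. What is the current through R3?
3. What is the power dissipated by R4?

Nodal analysis, taking node 4 as the 0 V reference.
Source V1 fixes V_0 = 12 V.
KCL at each unknown node (sum of currents leaving = 0; resistances in Ω):
  Node 1: (V_1 - 12)/680 + (V_1 - V_2)/12 = 0
  Node 2: (V_2 - V_1)/12 + (V_2 - V_3)/6.8 = 0
  Node 3: (V_3 - V_2)/6.8 + (V_3 - 0)/2400 = 0
Collecting terms (coefficients in siemens):
  0.0848·V_1 - 0.08333·V_2 = 0.01765
  0.2304·V_2 - 0.08333·V_1 - 0.1471·V_3 = 0
  0.1475·V_3 - 0.1471·V_2 = 0
Solving these 3 simultaneous equations (Gaussian elimination) gives:
  V_1 = 9.367 V, V_2 = 9.32 V, V_3 = 9.294 V
Part 1:
  Read off the nodal solution: V_2 = 9.32 V
Part 2:
  I_R3 = (V_2 - V_3)/R3 = (9.32 - 9.294)/6.8 = 0.003872 A
  Magnitude: I_R3 = 0.003872 A
Part 3:
  I_R4 = (V_3 - V_4)/R4 = (9.294 - 0)/2400 = 0.003872 A
  P_R4 = I_R4² × R4 = (0.003872)² × 2400 = 0.03599 W

Final answers:
1. V_2 = 9.32 V
2. I_R3 = 0.003872 A
3. P_R4 = 0.03599 W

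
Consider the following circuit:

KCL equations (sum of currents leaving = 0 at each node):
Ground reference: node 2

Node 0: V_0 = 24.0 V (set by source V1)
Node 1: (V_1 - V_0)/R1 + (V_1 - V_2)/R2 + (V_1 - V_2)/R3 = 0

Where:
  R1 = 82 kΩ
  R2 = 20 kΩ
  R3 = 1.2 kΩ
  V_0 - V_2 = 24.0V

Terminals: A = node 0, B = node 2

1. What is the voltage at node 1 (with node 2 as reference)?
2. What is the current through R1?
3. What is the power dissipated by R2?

Nodal analysis, taking node 2 as the 0 V reference.
Source V1 fixes V_0 = 24 V.
KCL at each unknown node (sum of currents leaving = 0; resistances in Ω):
  Node 1: (V_1 - 24)/82000 + (V_1 - 0)/20000 + (V_1 - 0)/1200 = 0
Collecting terms: 0.0008955 × V_1 = 0.0002927  =>  V_1 = 0.3268 V
Part 1:
  Read off the nodal solution: V_1 = 0.3268 V
Part 2:
  I_R1 = (V_0 - V_1)/R1 = (24 - 0.3268)/82000 = 0.0002887 A
  Magnitude: I_R1 = 0.0002887 A
Part 3:
  I_R2 = (V_1 - V_2)/R2 = (0.3268 - 0)/20000 = 0.00001634 A
  P_R2 = I_R2² × R2 = (0.00001634)² × 20000 = 0.000005341 W

Final answers:
1. V_1 = 0.3268 V
2. I_R1 = 0.0002887 A
3. P_R2 = 5.341e-06 W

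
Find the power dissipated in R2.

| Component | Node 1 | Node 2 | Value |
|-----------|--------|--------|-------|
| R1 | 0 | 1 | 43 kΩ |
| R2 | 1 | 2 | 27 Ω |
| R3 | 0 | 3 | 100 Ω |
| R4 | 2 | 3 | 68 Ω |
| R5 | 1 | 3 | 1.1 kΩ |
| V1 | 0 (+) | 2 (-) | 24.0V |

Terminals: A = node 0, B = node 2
Nodal analysis, taking node 2 as the 0 V reference.
Source V1 fixes V_0 = 24 V.
KCL at each unknown node (sum of currents leaving = 0; resistances in Ω):
  Node 1: (V_1 - 24)/43000 + (V_1 - 0)/27 + (V_1 - V_3)/1100 = 0
  Node 3: (V_3 - 24)/100 + (V_3 - 0)/68 + (V_3 - V_1)/1100 = 0
Collecting terms (coefficients in siemens):
  0.03797·V_1 - 0.0009091·V_3 = 0.0005581
  0.02561·V_3 - 0.0009091·V_1 = 0.24
Determinant D = (0.03797)(0.02561) - (-0.0009091)(-0.0009091) = 0.0009718
V_1 = [(0.0005581)(0.02561) - (-0.0009091)(0.24)]/D = 0.2392 V
V_3 = [(0.03797)(0.24) - (0.0005581)(-0.0009091)]/D = 9.378 V
I_R2 = (V_1 - V_2)/R2 = (0.2392 - 0)/27 = 0.008861 A
P_R2 = I_R2² × R2 = (0.008861)² × 27 = 0.00212 W

Final answer: 0.00212 W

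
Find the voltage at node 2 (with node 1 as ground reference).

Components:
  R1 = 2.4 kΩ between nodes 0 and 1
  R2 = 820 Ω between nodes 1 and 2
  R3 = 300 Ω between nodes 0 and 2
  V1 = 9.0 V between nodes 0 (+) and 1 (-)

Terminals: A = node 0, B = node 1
Nodal analysis, taking node 1 as the 0 V reference.
Source V1 fixes V_0 = 9 V.
KCL at each unknown node (sum of currents leaving = 0; resistances in Ω):
  Node 2: (V_2 - 0)/820 + (V_2 - 9)/300 = 0
Collecting terms: 0.004553 × V_2 = 0.03  =>  V_2 = 6.589 V
The requested potential is V_2 = 6.589 V.

Final answer: V_2 = 6.589 V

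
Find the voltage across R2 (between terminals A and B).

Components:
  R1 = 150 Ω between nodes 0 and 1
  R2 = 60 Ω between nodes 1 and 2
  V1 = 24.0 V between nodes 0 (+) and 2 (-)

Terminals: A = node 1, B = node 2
R1 and R2 are in series across V1 (node 0 → node 1 → node 2), and the output A–B is taken across R2, so this is a voltage divider.
Series current: I = V1/(R1 + R2) = 24/(150 + 60) = 24/210 = 0.1143 A
V_R2 = I × R2 = V1 × R2/(R1 + R2) = 24 × 60/210 = 6.857 V

Final answer: 6.857 V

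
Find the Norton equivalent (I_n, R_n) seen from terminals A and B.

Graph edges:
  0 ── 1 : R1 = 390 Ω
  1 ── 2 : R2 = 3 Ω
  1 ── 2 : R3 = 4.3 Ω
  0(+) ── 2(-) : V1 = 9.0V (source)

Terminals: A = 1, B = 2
Find the Thévenin equivalent first; then I_n = V_th/R_th and R_n = R_th.
Step 1 — V_th is the open-circuit voltage V_A - V_B (nothing connected across the terminals).
Nodal analysis, taking node 2 as the 0 V reference.
Source V1 fixes V_0 = 9 V.
KCL at each unknown node (sum of currents leaving = 0; resistances in Ω):
  Node 1: (V_1 - 9)/390 + (V_1 - 0)/3 + (V_1 - 0)/4.3 = 0
Collecting terms: 0.5685 × V_1 = 0.02308  =>  V_1 = 0.0406 V
V_th = V_1 - V_2 = 0.0406 - 0 = 0.0406 V
Step 2 — R_th: zero the source — replace V1 by a short circuit (node 2 merges into node 0) — and find the resistance seen between A (node 1) and B (node 0).
Reduce the network between node 1 (A) and node 0 (B) by series/parallel combination:
  Rp1 = R1 ‖ R2 ‖ R3 (parallel, all between nodes 0 and 1) = 1/(1/390 + 1/3 + 1/4.3) = 1.759 Ω
R_th = 1.759 Ω
I_n = V_th/R_th = 0.0406/1.759 = 0.02308 A, and R_n = R_th = 1.759 Ω

Final answer: I_n = 0.02308 A, R_n = 1.759 Ω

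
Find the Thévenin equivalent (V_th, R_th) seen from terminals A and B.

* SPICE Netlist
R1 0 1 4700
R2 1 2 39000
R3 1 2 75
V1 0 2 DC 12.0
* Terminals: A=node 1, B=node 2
Step 1 — V_th is the open-circuit voltage V_A - V_B (nothing connected across the terminals).
Nodal analysis, taking node 2 as the 0 V reference.
Source V1 fixes V_0 = 12 V.
KCL at each unknown node (sum of currents leaving = 0; resistances in Ω):
  Node 1: (V_1 - 12)/4700 + (V_1 - 0)/39000 + (V_1 - 0)/75 = 0
Collecting terms: 0.01357 × V_1 = 0.002553  =>  V_1 = 0.1881 V
V_th = V_1 - V_2 = 0.1881 - 0 = 0.1881 V
Step 2 — R_th: zero the source — replace V1 by a short circuit (node 2 merges into node 0) — and find the resistance seen between A (node 1) and B (node 0).
Reduce the network between node 1 (A) and node 0 (B) by series/parallel combination:
  Rp1 = R1 ‖ R2 ‖ R3 (parallel, all between nodes 0 and 1) = 1/(1/4700 + 1/39000 + 1/75) = 73.68 Ω
R_th = 73.68 Ω

Final answer: V_th = 0.1881 V, R_th = 73.68 Ω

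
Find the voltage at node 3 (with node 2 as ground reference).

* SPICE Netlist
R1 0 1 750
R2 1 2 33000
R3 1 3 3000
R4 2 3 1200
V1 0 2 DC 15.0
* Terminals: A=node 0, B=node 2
Nodal analysis, taking node 2 as the 0 V reference.
Source V1 fixes V_0 = 15 V.
KCL at each unknown node (sum of currents leaving = 0; resistances in Ω):
  Node 1: (V_1 - 15)/750 + (V_1 - 0)/33000 + (V_1 - V_3)/3000 = 0
  Node 3: (V_3 - V_1)/3000 + (V_3 - 0)/1200 = 0
Collecting terms (coefficients in siemens):
  0.001697·V_1 - 0.0003333·V_3 = 0.02
  0.001167·V_3 - 0.0003333·V_1 = 0
Determinant D = (0.001697)(0.001167) - (-0.0003333)(-0.0003333) = 0.000001869
V_1 = [(0.02)(0.001167) - (-0.0003333)(0)]/D = 12.49 V
V_3 = [(0.001697)(0) - (0.02)(-0.0003333)]/D = 3.568 V
The requested potential is V_3 = 3.568 V.

Final answer: V_3 = 3.568 V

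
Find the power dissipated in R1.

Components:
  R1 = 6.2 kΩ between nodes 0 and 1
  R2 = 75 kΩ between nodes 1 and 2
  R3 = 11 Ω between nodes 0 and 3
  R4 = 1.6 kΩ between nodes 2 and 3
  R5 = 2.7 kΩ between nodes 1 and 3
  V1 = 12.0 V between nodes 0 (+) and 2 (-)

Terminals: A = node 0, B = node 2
Nodal analysis, taking node 2 as the 0 V reference.
Source V1 fixes V_0 = 12 V.
KCL at each unknown node (sum of currents leaving = 0; resistances in Ω):
  Node 1: (V_1 - 12)/6200 + (V_1 - 0)/75000 + (V_1 - V_3)/2700 = 0
  Node 3: (V_3 - 12)/11 + (V_3 - 0)/1600 + (V_3 - V_1)/2700 = 0
Collecting terms (coefficients in siemens):
  0.000545·V_1 - 0.0003704·V_3 = 0.001935
  0.0919·V_3 - 0.0003704·V_1 = 1.091
Determinant D = (0.000545)(0.0919) - (-0.0003704)(-0.0003704) = 0.00004995
V_1 = [(0.001935)(0.0919) - (-0.0003704)(1.091)]/D = 11.65 V
V_3 = [(0.000545)(1.091) - (0.001935)(-0.0003704)]/D = 11.92 V
I_R1 = (V_0 - V_1)/R1 = (12 - 11.65)/6200 = 0.00005645 A
P_R1 = I_R1² × R1 = (0.00005645)² × 6200 = 0.00001976 W

Final answer: 1.976e-05 W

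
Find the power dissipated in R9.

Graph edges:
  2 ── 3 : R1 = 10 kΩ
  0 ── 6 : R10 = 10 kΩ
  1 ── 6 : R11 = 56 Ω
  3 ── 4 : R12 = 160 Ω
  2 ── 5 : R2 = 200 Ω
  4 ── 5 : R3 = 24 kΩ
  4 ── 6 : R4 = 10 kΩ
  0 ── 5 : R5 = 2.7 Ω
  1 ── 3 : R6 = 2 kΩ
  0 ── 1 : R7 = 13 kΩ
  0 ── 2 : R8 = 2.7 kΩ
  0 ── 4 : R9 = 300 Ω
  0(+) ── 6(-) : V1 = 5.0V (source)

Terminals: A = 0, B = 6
Nodal analysis, taking node 6 as the 0 V reference.
Source V1 fixes V_0 = 5 V.
KCL at each unknown node (sum of currents leaving = 0; resistances in Ω):
  Node 1: (V_1 - V_3)/2000 + (V_1 - 5)/13000 + (V_1 - 0)/56 = 0
  Node 2: (V_2 - V_3)/10000 + (V_2 - V_5)/200 + (V_2 - 5)/2700 = 0
  Node 3: (V_3 - V_2)/10000 + (V_3 - V_1)/2000 + (V_3 - V_4)/160 = 0
  Node 4: (V_4 - V_5)/24000 + (V_4 - 0)/10000 + (V_4 - 5)/300 + (V_4 - V_3)/160 = 0
  Node 5: (V_5 - V_2)/200 + (V_5 - V_4)/24000 + (V_5 - 5)/2.7 = 0
Collecting terms (coefficients in siemens):
  0.01843·V_1 - 0.0005·V_3 = 0.0003846
  0.00547·V_2 - 0.0001·V_3 - 0.005·V_5 = 0.001852
  0.00685·V_3 - 0.0005·V_1 - 0.0001·V_2 - 0.00625·V_4 = 0
  0.009725·V_4 - 0.00625·V_3 - 0.00004167·V_5 = 0.01667
  0.3754·V_5 - 0.005·V_2 - 0.00004167·V_4 = 1.852
Solving these 5 simultaneous equations (Gaussian elimination) gives:
  V_1 = 0.1301 V, V_2 = 4.982 V, V_3 = 4.027 V, V_4 = 4.323 V
  V_5 = 5 V
I_R9 = (V_0 - V_4)/R9 = (5 - 4.323)/300 = 0.002257 A
P_R9 = I_R9² × R9 = (0.002257)² × 300 = 0.001528 W

Final answer: 0.001528 W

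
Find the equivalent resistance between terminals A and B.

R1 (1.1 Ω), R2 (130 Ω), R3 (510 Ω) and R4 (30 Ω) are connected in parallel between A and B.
Reduce the network between node 0 (A) and node 1 (B) by series/parallel combination:
  Rp1 = R1 ‖ R2 ‖ R3 ‖ R4 (parallel, all between nodes 0 and 1) = 1/(1/1.1 + 1/130 + 1/510 + 1/30) = 1.05 Ω
R_eq = 1.05 Ω

Final answer: 1.05 Ω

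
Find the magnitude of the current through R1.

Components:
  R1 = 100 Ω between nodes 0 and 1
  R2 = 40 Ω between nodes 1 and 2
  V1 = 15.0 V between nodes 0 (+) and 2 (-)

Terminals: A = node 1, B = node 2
Nodal analysis, taking node 2 as the 0 V reference.
Source V1 fixes V_0 = 15 V.
KCL at each unknown node (sum of currents leaving = 0; resistances in Ω):
  Node 1: (V_1 - 15)/100 + (V_1 - 0)/40 = 0
Collecting terms: 0.035 × V_1 = 0.15  =>  V_1 = 4.286 V
I_R1 = (V_0 - V_1)/R1 = (15 - 4.286)/100 = 0.1071 A
|I_R1| = 0.1071 A

Final answer: |I_R1| = 0.1071 A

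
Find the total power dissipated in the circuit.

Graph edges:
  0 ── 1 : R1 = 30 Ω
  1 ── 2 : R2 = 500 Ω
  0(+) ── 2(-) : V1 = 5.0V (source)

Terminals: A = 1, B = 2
Nodal analysis, taking node 2 as the 0 V reference.
Source V1 fixes V_0 = 5 V.
KCL at each unknown node (sum of currents leaving = 0; resistances in Ω):
  Node 1: (V_1 - 5)/30 + (V_1 - 0)/500 = 0
Collecting terms: 0.03533 × V_1 = 0.1667  =>  V_1 = 4.717 V
Power in each resistor, P = (ΔV)²/R:
  P_R1 = (5 - 4.717)²/30 = 0.00267 W
  P_R2 = (4.717 - 0)²/500 = 0.0445 W
P_total = P_R1 + P_R2 = 0.04717 W

Final answer: 0.04717 W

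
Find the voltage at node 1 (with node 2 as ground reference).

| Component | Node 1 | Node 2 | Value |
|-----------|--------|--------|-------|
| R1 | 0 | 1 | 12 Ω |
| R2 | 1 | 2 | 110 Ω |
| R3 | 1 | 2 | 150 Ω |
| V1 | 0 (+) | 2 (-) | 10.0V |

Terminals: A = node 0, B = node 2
Nodal analysis, taking node 2 as the 0 V reference.
Source V1 fixes V_0 = 10 V.
KCL at each unknown node (sum of currents leaving = 0; resistances in Ω):
  Node 1: (V_1 - 10)/12 + (V_1 - 0)/110 + (V_1 - 0)/150 = 0
Collecting terms: 0.09909 × V_1 = 0.8333  =>  V_1 = 8.41 V
The requested potential is V_1 = 8.41 V.

Final answer: V_1 = 8.41 V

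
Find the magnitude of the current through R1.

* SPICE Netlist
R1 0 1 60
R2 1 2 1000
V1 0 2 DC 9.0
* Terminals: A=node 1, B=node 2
Nodal analysis, taking node 2 as the 0 V reference.
Source V1 fixes V_0 = 9 V.
KCL at each unknown node (sum of currents leaving = 0; resistances in Ω):
  Node 1: (V_1 - 9)/60 + (V_1 - 0)/1000 = 0
Collecting terms: 0.01767 × V_1 = 0.15  =>  V_1 = 8.491 V
I_R1 = (V_0 - V_1)/R1 = (9 - 8.491)/60 = 0.008491 A
|I_R1| = 0.008491 A

Final answer: |I_R1| = 0.008491 A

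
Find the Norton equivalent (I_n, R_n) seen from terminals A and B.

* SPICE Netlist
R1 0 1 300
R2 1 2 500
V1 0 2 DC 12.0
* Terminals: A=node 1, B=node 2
Find the Thévenin equivalent first; then I_n = V_th/R_th and R_n = R_th.
Step 1 — V_th is the open-circuit voltage V_A - V_B (nothing connected across the terminals).
Nodal analysis, taking node 2 as the 0 V reference.
Source V1 fixes V_0 = 12 V.
KCL at each unknown node (sum of currents leaving = 0; resistances in Ω):
  Node 1: (V_1 - 12)/300 + (V_1 - 0)/500 = 0
Collecting terms: 0.005333 × V_1 = 0.04  =>  V_1 = 7.5 V
V_th = V_1 - V_2 = 7.5 - 0 = 7.5 V
Step 2 — R_th: zero the source — replace V1 by a short circuit (node 2 merges into node 0) — and find the resistance seen between A (node 1) and B (node 0).
Reduce the network between node 1 (A) and node 0 (B) by series/parallel combination:
  Rp1 = R1 ‖ R2 (parallel, both between nodes 0 and 1) = 1/(1/300 + 1/500) = 187.5 Ω
R_th = 187.5 Ω
I_n = V_th/R_th = 7.5/187.5 = 0.04 A, and R_n = R_th = 187.5 Ω

Final answer: I_n = 0.04 A, R_n = 187.5 Ω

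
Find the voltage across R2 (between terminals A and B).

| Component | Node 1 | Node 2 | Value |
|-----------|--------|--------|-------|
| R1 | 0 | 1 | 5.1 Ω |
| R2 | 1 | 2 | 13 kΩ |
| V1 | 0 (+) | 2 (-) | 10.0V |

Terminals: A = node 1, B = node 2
R1 and R2 are in series across V1 (node 0 → node 1 → node 2), and the output A–B is taken across R2, so this is a voltage divider.
Series current: I = V1/(R1 + R2) = 10/(5.1 + 13000) = 10/13010 = 0.0007689 A
V_R2 = I × R2 = V1 × R2/(R1 + R2) = 10 × 13000/13010 = 9.996 V

Final answer: 9.996 V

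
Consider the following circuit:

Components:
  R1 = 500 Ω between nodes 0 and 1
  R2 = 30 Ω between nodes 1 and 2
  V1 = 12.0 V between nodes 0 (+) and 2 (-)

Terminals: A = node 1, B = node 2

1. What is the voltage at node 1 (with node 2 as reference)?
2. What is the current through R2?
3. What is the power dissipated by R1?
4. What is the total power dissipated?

Nodal analysis, taking node 2 as the 0 V reference.
Source V1 fixes V_0 = 12 V.
KCL at each unknown node (sum of currents leaving = 0; resistances in Ω):
  Node 1: (V_1 - 12)/500 + (V_1 - 0)/30 = 0
Collecting terms: 0.03533 × V_1 = 0.024  =>  V_1 = 0.6792 V
Part 1:
  Read off the nodal solution: V_1 = 0.6792 V
Part 2:
  I_R2 = (V_1 - V_2)/R2 = (0.6792 - 0)/30 = 0.02264 A
  Magnitude: I_R2 = 0.02264 A
Part 3:
  I_R1 = (V_0 - V_1)/R1 = (12 - 0.6792)/500 = 0.02264 A
  P_R1 = I_R1² × R1 = (0.02264)² × 500 = 0.2563 W
Part 4:
  Power in each resistor, P = (ΔV)²/R:
    P_R1 = (12 - 0.6792)²/500 = 0.2563 W
    P_R2 = (0.6792 - 0)²/30 = 0.01538 W
  P_total = P_R1 + P_R2 = 0.2717 W

Final answers:
1. V_1 = 0.6792 V
2. I_R2 = 0.02264 A
3. P_R1 = 0.2563 W
4. P_total = 0.2717 W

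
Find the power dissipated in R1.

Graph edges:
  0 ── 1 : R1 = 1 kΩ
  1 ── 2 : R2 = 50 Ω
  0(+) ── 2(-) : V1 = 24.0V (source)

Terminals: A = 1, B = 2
Nodal analysis, taking node 2 as the 0 V reference.
Source V1 fixes V_0 = 24 V.
KCL at each unknown node (sum of currents leaving = 0; resistances in Ω):
  Node 1: (V_1 - 24)/1000 + (V_1 - 0)/50 = 0
Collecting terms: 0.021 × V_1 = 0.024  =>  V_1 = 1.143 V
I_R1 = (V_0 - V_1)/R1 = (24 - 1.143)/1000 = 0.02286 A
P_R1 = I_R1² × R1 = (0.02286)² × 1000 = 0.5224 W

Final answer: 0.5224 W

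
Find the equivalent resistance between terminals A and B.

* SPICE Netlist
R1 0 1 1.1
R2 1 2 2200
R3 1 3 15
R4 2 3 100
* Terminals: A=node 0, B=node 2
Reduce the network between node 0 (A) and node 2 (B) by series/parallel combination:
  Rs1 = R3 + R4 (series, joined only at node 3) = 15 + 100 = 115 Ω
  Rp1 = R2 ‖ Rs1 (parallel, both between nodes 1 and 2) = 1/(1/2200 + 1/115) = 109.3 Ω
  Rs2 = R1 + Rp1 (series, joined only at node 1) = 1.1 + 109.3 = 110.4 Ω
R_eq = 110.4 Ω

Final answer: 110.4 Ω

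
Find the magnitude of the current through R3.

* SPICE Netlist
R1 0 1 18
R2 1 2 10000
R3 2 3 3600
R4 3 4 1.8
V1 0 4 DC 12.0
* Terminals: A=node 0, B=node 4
Nodal analysis, taking node 4 as the 0 V reference.
Source V1 fixes V_0 = 12 V.
KCL at each unknown node (sum of currents leaving = 0; resistances in Ω):
  Node 1: (V_1 - 12)/18 + (V_1 - V_2)/10000 = 0
  Node 2: (V_2 - V_1)/10000 + (V_2 - V_3)/3600 = 0
  Node 3: (V_3 - V_2)/3600 + (V_3 - 0)/1.8 = 0
Collecting terms (coefficients in siemens):
  0.05566·V_1 - 0.0001·V_2 = 0.6667
  0.0003778·V_2 - 0.0001·V_1 - 0.0002778·V_3 = 0
  0.5558·V_3 - 0.0002778·V_2 = 0
Solving these 3 simultaneous equations (Gaussian elimination) gives:
  V_1 = 11.98 V, V_2 = 3.173 V, V_3 = 0.001586 V
I_R3 = (V_2 - V_3)/R3 = (3.173 - 0.001586)/3600 = 0.0008811 A
|I_R3| = 0.0008811 A

Final answer: |I_R3| = 0.0008811 A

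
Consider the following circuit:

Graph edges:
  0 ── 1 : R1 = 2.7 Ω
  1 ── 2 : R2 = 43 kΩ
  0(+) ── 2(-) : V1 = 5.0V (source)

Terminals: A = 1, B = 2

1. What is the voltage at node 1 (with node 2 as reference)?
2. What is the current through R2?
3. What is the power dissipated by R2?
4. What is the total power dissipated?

Nodal analysis, taking node 2 as the 0 V reference.
Source V1 fixes V_0 = 5 V.
KCL at each unknown node (sum of currents leaving = 0; resistances in Ω):
  Node 1: (V_1 - 5)/2.7 + (V_1 - 0)/43000 = 0
Collecting terms: 0.3704 × V_1 = 1.852  =>  V_1 = 5 V
Part 1:
  Read off the nodal solution: V_1 = 5 V
Part 2:
  I_R2 = (V_1 - V_2)/R2 = (5 - 0)/43000 = 0.0001163 A
  Magnitude: I_R2 = 0.0001163 A
Part 3:
  I_R2 = (V_1 - V_2)/R2 = (5 - 0)/43000 = 0.0001163 A
  P_R2 = I_R2² × R2 = (0.0001163)² × 43000 = 0.0005813 W
Part 4:
  Power in each resistor, P = (ΔV)²/R:
    P_R1 = (5 - 5)²/2.7 = 0.0000000365 W
    P_R2 = (5 - 0)²/43000 = 0.0005813 W
  P_total = P_R1 + P_R2 = 0.0005814 W

Final answers:
1. V_1 = 5 V
2. I_R2 = 0.0001163 A
3. P_R2 = 0.0005813 W
4. P_total = 0.0005814 W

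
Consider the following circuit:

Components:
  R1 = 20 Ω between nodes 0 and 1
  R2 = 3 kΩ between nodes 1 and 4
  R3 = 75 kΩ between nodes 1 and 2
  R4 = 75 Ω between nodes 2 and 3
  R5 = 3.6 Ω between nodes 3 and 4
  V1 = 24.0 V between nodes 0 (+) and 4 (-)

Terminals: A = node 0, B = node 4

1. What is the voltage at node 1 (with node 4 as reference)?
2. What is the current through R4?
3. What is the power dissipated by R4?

Nodal analysis, taking node 4 as the 0 V reference.
Source V1 fixes V_0 = 24 V.
KCL at each unknown node (sum of currents leaving = 0; resistances in Ω):
  Node 1: (V_1 - 24)/20 + (V_1 - 0)/3000 + (V_1 - V_2)/75000 = 0
  Node 2: (V_2 - V_1)/75000 + (V_2 - V_3)/75 = 0
  Node 3: (V_3 - V_2)/75 + (V_3 - 0)/3.6 = 0
Collecting terms (coefficients in siemens):
  0.05035·V_1 - 0.00001333·V_2 = 1.2
  0.01335·V_2 - 0.00001333·V_1 - 0.01333·V_3 = 0
  0.2911·V_3 - 0.01333·V_2 = 0
Solving these 3 simultaneous equations (Gaussian elimination) gives:
  V_1 = 23.83 V, V_2 = 0.02495 V, V_3 = 0.001143 V
Part 1:
  Read off the nodal solution: V_1 = 23.83 V
Part 2:
  I_R4 = (V_2 - V_3)/R4 = (0.02495 - 0.001143)/75 = 0.0003175 A
  Magnitude: I_R4 = 0.0003175 A
Part 3:
  I_R4 = (V_2 - V_3)/R4 = (0.02495 - 0.001143)/75 = 0.0003175 A
  P_R4 = I_R4² × R4 = (0.0003175)² × 75 = 0.000007559 W

Final answers:
1. V_1 = 23.83 V
2. I_R4 = 0.0003175 A
3. P_R4 = 7.559e-06 W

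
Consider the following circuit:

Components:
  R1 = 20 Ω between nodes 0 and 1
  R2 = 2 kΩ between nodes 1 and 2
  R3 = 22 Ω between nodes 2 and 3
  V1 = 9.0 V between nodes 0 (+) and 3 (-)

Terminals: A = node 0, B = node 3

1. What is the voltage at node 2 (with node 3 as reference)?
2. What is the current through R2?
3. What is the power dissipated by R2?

Nodal analysis, taking node 3 as the 0 V reference.
Source V1 fixes V_0 = 9 V.
KCL at each unknown node (sum of currents leaving = 0; resistances in Ω):
  Node 1: (V_1 - 9)/20 + (V_1 - V_2)/2000 = 0
  Node 2: (V_2 - V_1)/2000 + (V_2 - 0)/22 = 0
Collecting terms (coefficients in siemens):
  0.0505·V_1 - 0.0005·V_2 = 0.45
  0.04595·V_2 - 0.0005·V_1 = 0
Determinant D = (0.0505)(0.04595) - (-0.0005)(-0.0005) = 0.00232
V_1 = [(0.45)(0.04595) - (-0.0005)(0)]/D = 8.912 V
V_2 = [(0.0505)(0) - (0.45)(-0.0005)]/D = 0.09696 V
Part 1:
  Read off the nodal solution: V_2 = 0.09696 V
Part 2:
  I_R2 = (V_1 - V_2)/R2 = (8.912 - 0.09696)/2000 = 0.004407 A
  Magnitude: I_R2 = 0.004407 A
Part 3:
  I_R2 = (V_1 - V_2)/R2 = (8.912 - 0.09696)/2000 = 0.004407 A
  P_R2 = I_R2² × R2 = (0.004407)² × 2000 = 0.03885 W

Final answers:
1. V_2 = 0.09696 V
2. I_R2 = 0.004407 A
3. P_R2 = 0.03885 W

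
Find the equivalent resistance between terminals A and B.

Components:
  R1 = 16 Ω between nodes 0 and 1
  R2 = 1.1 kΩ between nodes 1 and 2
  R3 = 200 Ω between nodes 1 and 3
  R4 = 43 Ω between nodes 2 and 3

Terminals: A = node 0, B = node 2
Reduce the network between node 0 (A) and node 2 (B) by series/parallel combination:
  Rs1 = R3 + R4 (series, joined only at node 3) = 200 + 43 = 243 Ω
  Rp1 = R2 ‖ Rs1 (parallel, both between nodes 1 and 2) = 1/(1/1100 + 1/243) = 199 Ω
  Rs2 = R1 + Rp1 (series, joined only at node 1) = 16 + 199 = 215 Ω
R_eq = 215 Ω

Final answer: 215 Ω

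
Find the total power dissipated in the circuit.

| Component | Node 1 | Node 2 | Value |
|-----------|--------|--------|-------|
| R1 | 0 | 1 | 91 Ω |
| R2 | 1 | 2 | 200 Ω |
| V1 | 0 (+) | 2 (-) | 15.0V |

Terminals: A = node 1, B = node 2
Nodal analysis, taking node 2 as the 0 V reference.
Source V1 fixes V_0 = 15 V.
KCL at each unknown node (sum of currents leaving = 0; resistances in Ω):
  Node 1: (V_1 - 15)/91 + (V_1 - 0)/200 = 0
Collecting terms: 0.01599 × V_1 = 0.1648  =>  V_1 = 10.31 V
Power in each resistor, P = (ΔV)²/R:
  P_R1 = (15 - 10.31)²/91 = 0.2418 W
  P_R2 = (10.31 - 0)²/200 = 0.5314 W
P_total = P_R1 + P_R2 = 0.7732 W

Final answer: 0.7732 W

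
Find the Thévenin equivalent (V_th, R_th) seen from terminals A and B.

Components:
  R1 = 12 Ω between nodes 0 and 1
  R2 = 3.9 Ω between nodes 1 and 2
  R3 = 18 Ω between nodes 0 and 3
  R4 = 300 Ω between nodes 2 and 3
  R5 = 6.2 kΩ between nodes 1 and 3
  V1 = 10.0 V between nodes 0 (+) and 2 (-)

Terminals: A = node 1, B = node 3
Step 1 — V_th is the open-circuit voltage V_A - V_B (nothing connected across the terminals).
Nodal analysis, taking node 2 as the 0 V reference.
Source V1 fixes V_0 = 10 V.
KCL at each unknown node (sum of currents leaving = 0; resistances in Ω):
  Node 1: (V_1 - 10)/12 + (V_1 - 0)/3.9 + (V_1 - V_3)/6200 = 0
  Node 3: (V_3 - 10)/18 + (V_3 - 0)/300 + (V_3 - V_1)/6200 = 0
Collecting terms (coefficients in siemens):
  0.3399·V_1 - 0.0001613·V_3 = 0.8333
  0.05905·V_3 - 0.0001613·V_1 = 0.5556
Determinant D = (0.3399)(0.05905) - (-0.0001613)(-0.0001613) = 0.02007
V_1 = [(0.8333)(0.05905) - (-0.0001613)(0.5556)]/D = 2.456 V
V_3 = [(0.3399)(0.5556) - (0.8333)(-0.0001613)]/D = 9.415 V
V_th = V_1 - V_3 = 2.456 - 9.415 = -6.959 V
Step 2 — R_th: zero the source — replace V1 by a short circuit (node 2 merges into node 0) — and find the resistance seen between A (node 1) and B (node 3).
Reduce the network between node 1 (A) and node 3 (B) by series/parallel combination:
  Rp1 = R1 ‖ R2 (parallel, both between nodes 0 and 1) = 1/(1/12 + 1/3.9) = 2.943 Ω
  Rp2 = R3 ‖ R4 (parallel, both between nodes 0 and 3) = 1/(1/18 + 1/300) = 16.98 Ω
  Rs1 = Rp1 + Rp2 (series, joined only at node 0) = 2.943 + 16.98 = 19.92 Ω
  Rp3 = R5 ‖ Rs1 (parallel, both between nodes 1 and 3) = 1/(1/6200 + 1/19.92) = 19.86 Ω
R_th = 19.86 Ω

Final answer: V_th = -6.959 V, R_th = 19.86 Ω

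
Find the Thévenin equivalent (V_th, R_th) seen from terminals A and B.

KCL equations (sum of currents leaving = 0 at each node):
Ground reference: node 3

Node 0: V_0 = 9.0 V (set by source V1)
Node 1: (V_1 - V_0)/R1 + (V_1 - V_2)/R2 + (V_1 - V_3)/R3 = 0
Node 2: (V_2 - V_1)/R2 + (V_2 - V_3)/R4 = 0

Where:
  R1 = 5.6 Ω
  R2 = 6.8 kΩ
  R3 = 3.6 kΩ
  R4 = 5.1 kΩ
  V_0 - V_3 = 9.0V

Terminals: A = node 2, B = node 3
Step 1 — V_th is the open-circuit voltage V_A - V_B (nothing connected across the terminals).
Nodal analysis, taking node 3 as the 0 V reference.
Source V1 fixes V_0 = 9 V.
KCL at each unknown node (sum of currents leaving = 0; resistances in Ω):
  Node 1: (V_1 - 9)/5.6 + (V_1 - V_2)/6800 + (V_1 - 0)/3600 = 0
  Node 2: (V_2 - V_1)/6800 + (V_2 - 0)/5100 = 0
Collecting terms (coefficients in siemens):
  0.179·V_1 - 0.0001471·V_2 = 1.607
  0.0003431·V_2 - 0.0001471·V_1 = 0
Determinant D = (0.179)(0.0003431) - (-0.0001471)(-0.0001471) = 0.0000614
V_1 = [(1.607)(0.0003431) - (-0.0001471)(0)]/D = 8.982 V
V_2 = [(0.179)(0) - (1.607)(-0.0001471)]/D = 3.849 V
V_th = V_2 - V_3 = 3.849 - 0 = 3.849 V
Step 2 — R_th: zero the source — replace V1 by a short circuit (node 3 merges into node 0) — and find the resistance seen between A (node 2) and B (node 0).
Reduce the network between node 2 (A) and node 0 (B) by series/parallel combination:
  Rp1 = R1 ‖ R3 (parallel, both between nodes 0 and 1) = 1/(1/5.6 + 1/3600) = 5.591 Ω
  Rs1 = R2 + Rp1 (series, joined only at node 1) = 6800 + 5.591 = 6806 Ω
  Rp2 = R4 ‖ Rs1 (parallel, both between nodes 0 and 2) = 1/(1/5100 + 1/6806) = 2915 Ω
R_th = 2.915 kΩ

Final answer: V_th = 3.849 V, R_th = 2.915 kΩ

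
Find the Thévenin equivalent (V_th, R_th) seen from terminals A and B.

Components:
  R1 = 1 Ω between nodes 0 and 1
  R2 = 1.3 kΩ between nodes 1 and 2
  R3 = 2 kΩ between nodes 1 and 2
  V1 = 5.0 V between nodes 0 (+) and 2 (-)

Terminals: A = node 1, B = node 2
Step 1 — V_th is the open-circuit voltage V_A - V_B (nothing connected across the terminals).
Nodal analysis, taking node 2 as the 0 V reference.
Source V1 fixes V_0 = 5 V.
KCL at each unknown node (sum of currents leaving = 0; resistances in Ω):
  Node 1: (V_1 - 5)/1 + (V_1 - 0)/1300 + (V_1 - 0)/2000 = 0
Collecting terms: 1.001 × V_1 = 5  =>  V_1 = 4.994 V
V_th = V_1 - V_2 = 4.994 - 0 = 4.994 V
Step 2 — R_th: zero the source — replace V1 by a short circuit (node 2 merges into node 0) — and find the resistance seen between A (node 1) and B (node 0).
Reduce the network between node 1 (A) and node 0 (B) by series/parallel combination:
  Rp1 = R1 ‖ R2 ‖ R3 (parallel, all between nodes 0 and 1) = 1/(1/1 + 1/1300 + 1/2000) = 0.9987 Ω
R_th = 0.9987 Ω

Final answer: V_th = 4.994 V, R_th = 0.9987 Ω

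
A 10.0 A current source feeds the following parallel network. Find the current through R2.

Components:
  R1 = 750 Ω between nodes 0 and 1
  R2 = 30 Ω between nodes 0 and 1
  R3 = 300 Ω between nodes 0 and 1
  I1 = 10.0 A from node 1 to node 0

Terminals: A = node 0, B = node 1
All resistors sit directly between nodes 0 and 1, so they are in parallel and share one voltage V; the full source current 10 A splits among them.
1/R_par = 1/750 + 1/30 + 1/300 = 0.038 S  =>  R_par = 26.32 Ω
V = I × R_par = 10 × 26.32 = 263.2 V
I_R2 = V/R2 = 263.2/30 = 8.772 A

Final answer: 8.772 A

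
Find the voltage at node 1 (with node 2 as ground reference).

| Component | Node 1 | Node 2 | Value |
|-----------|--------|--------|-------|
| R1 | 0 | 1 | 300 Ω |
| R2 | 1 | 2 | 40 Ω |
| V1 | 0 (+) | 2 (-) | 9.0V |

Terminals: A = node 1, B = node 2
Nodal analysis, taking node 2 as the 0 V reference.
Source V1 fixes V_0 = 9 V.
KCL at each unknown node (sum of currents leaving = 0; resistances in Ω):
  Node 1: (V_1 - 9)/300 + (V_1 - 0)/40 = 0
Collecting terms: 0.02833 × V_1 = 0.03  =>  V_1 = 1.059 V
The requested potential is V_1 = 1.059 V.

Final answer: V_1 = 1.059 V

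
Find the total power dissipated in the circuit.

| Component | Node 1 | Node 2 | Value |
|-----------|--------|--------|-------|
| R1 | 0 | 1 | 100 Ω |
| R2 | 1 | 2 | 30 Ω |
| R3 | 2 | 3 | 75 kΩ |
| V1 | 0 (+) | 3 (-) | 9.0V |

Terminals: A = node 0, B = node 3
Nodal analysis, taking node 3 as the 0 V reference.
Source V1 fixes V_0 = 9 V.
KCL at each unknown node (sum of currents leaving = 0; resistances in Ω):
  Node 1: (V_1 - 9)/100 + (V_1 - V_2)/30 = 0
  Node 2: (V_2 - V_1)/30 + (V_2 - 0)/75000 = 0
Collecting terms (coefficients in siemens):
  0.04333·V_1 - 0.03333·V_2 = 0.09
  0.03335·V_2 - 0.03333·V_1 = 0
Determinant D = (0.04333)(0.03335) - (-0.03333)(-0.03333) = 0.0003339
V_1 = [(0.09)(0.03335) - (-0.03333)(0)]/D = 8.988 V
V_2 = [(0.04333)(0) - (0.09)(-0.03333)]/D = 8.984 V
Power in each resistor, P = (ΔV)²/R:
  P_R1 = (9 - 8.988)²/100 = 0.000001435 W
  P_R2 = (8.988 - 8.984)²/30 = 0.0000004305 W
  P_R3 = (8.984 - 0)²/75000 = 0.001076 W
P_total = P_R1 + P_R2 + P_R3 = 0.001078 W

Final answer: 0.001078 W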